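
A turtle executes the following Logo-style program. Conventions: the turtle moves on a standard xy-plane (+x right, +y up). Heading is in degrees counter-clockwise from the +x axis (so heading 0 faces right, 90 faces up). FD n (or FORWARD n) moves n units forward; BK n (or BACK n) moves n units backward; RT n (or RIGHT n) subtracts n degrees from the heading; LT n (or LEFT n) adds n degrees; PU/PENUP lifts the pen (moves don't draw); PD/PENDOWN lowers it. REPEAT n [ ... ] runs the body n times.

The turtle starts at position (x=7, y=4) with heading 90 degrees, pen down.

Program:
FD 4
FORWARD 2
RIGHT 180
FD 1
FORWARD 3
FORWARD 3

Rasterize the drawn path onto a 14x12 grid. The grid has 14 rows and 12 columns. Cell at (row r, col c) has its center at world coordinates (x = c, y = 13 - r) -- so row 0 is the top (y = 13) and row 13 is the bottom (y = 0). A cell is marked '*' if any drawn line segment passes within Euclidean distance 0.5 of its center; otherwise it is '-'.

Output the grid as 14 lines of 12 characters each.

Answer: ------------
------------
------------
-------*----
-------*----
-------*----
-------*----
-------*----
-------*----
-------*----
-------*----
------------
------------
------------

Derivation:
Segment 0: (7,4) -> (7,8)
Segment 1: (7,8) -> (7,10)
Segment 2: (7,10) -> (7,9)
Segment 3: (7,9) -> (7,6)
Segment 4: (7,6) -> (7,3)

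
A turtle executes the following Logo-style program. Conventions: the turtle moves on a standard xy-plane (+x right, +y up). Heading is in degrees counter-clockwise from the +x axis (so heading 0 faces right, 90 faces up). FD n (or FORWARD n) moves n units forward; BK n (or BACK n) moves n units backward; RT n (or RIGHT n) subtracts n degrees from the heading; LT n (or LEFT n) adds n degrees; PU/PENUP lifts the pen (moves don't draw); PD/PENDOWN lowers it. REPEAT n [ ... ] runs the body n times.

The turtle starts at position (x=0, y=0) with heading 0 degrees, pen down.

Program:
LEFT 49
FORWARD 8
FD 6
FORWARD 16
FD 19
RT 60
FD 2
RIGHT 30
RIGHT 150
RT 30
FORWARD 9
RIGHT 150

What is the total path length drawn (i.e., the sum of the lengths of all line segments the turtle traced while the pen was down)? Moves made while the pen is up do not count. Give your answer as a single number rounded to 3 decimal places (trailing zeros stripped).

Executing turtle program step by step:
Start: pos=(0,0), heading=0, pen down
LT 49: heading 0 -> 49
FD 8: (0,0) -> (5.248,6.038) [heading=49, draw]
FD 6: (5.248,6.038) -> (9.185,10.566) [heading=49, draw]
FD 16: (9.185,10.566) -> (19.682,22.641) [heading=49, draw]
FD 19: (19.682,22.641) -> (32.147,36.981) [heading=49, draw]
RT 60: heading 49 -> 349
FD 2: (32.147,36.981) -> (34.11,36.599) [heading=349, draw]
RT 30: heading 349 -> 319
RT 150: heading 319 -> 169
RT 30: heading 169 -> 139
FD 9: (34.11,36.599) -> (27.318,42.504) [heading=139, draw]
RT 150: heading 139 -> 349
Final: pos=(27.318,42.504), heading=349, 6 segment(s) drawn

Segment lengths:
  seg 1: (0,0) -> (5.248,6.038), length = 8
  seg 2: (5.248,6.038) -> (9.185,10.566), length = 6
  seg 3: (9.185,10.566) -> (19.682,22.641), length = 16
  seg 4: (19.682,22.641) -> (32.147,36.981), length = 19
  seg 5: (32.147,36.981) -> (34.11,36.599), length = 2
  seg 6: (34.11,36.599) -> (27.318,42.504), length = 9
Total = 60

Answer: 60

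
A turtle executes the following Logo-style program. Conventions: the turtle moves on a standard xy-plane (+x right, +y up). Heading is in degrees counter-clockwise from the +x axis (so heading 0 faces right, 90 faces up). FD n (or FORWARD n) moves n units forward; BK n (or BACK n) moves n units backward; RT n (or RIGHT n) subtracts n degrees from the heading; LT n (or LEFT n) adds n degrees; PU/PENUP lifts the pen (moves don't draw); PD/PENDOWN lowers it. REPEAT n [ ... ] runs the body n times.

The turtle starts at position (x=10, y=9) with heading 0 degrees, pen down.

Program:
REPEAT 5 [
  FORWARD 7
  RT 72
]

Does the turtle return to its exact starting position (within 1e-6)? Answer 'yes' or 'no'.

Answer: yes

Derivation:
Executing turtle program step by step:
Start: pos=(10,9), heading=0, pen down
REPEAT 5 [
  -- iteration 1/5 --
  FD 7: (10,9) -> (17,9) [heading=0, draw]
  RT 72: heading 0 -> 288
  -- iteration 2/5 --
  FD 7: (17,9) -> (19.163,2.343) [heading=288, draw]
  RT 72: heading 288 -> 216
  -- iteration 3/5 --
  FD 7: (19.163,2.343) -> (13.5,-1.772) [heading=216, draw]
  RT 72: heading 216 -> 144
  -- iteration 4/5 --
  FD 7: (13.5,-1.772) -> (7.837,2.343) [heading=144, draw]
  RT 72: heading 144 -> 72
  -- iteration 5/5 --
  FD 7: (7.837,2.343) -> (10,9) [heading=72, draw]
  RT 72: heading 72 -> 0
]
Final: pos=(10,9), heading=0, 5 segment(s) drawn

Start position: (10, 9)
Final position: (10, 9)
Distance = 0; < 1e-6 -> CLOSED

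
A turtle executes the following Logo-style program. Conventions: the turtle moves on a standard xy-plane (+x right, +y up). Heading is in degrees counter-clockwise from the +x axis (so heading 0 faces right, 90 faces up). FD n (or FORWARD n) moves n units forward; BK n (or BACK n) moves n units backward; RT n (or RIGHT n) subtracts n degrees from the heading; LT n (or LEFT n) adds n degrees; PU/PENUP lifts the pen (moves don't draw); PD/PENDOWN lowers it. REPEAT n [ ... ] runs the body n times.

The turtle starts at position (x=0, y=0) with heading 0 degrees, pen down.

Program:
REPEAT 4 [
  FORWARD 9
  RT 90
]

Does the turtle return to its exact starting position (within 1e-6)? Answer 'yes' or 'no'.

Answer: yes

Derivation:
Executing turtle program step by step:
Start: pos=(0,0), heading=0, pen down
REPEAT 4 [
  -- iteration 1/4 --
  FD 9: (0,0) -> (9,0) [heading=0, draw]
  RT 90: heading 0 -> 270
  -- iteration 2/4 --
  FD 9: (9,0) -> (9,-9) [heading=270, draw]
  RT 90: heading 270 -> 180
  -- iteration 3/4 --
  FD 9: (9,-9) -> (0,-9) [heading=180, draw]
  RT 90: heading 180 -> 90
  -- iteration 4/4 --
  FD 9: (0,-9) -> (0,0) [heading=90, draw]
  RT 90: heading 90 -> 0
]
Final: pos=(0,0), heading=0, 4 segment(s) drawn

Start position: (0, 0)
Final position: (0, 0)
Distance = 0; < 1e-6 -> CLOSED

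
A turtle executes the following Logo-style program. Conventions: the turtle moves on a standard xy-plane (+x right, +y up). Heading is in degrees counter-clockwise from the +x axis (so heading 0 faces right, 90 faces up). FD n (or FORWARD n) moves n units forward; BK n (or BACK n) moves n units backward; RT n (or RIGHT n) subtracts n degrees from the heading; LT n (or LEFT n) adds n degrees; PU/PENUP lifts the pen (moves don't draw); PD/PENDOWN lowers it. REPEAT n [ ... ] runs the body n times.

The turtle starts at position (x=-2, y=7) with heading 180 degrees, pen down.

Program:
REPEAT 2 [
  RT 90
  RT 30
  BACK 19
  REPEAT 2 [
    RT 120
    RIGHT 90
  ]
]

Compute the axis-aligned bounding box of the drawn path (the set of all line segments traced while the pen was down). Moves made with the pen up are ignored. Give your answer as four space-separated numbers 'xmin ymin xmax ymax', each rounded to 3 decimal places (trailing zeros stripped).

Executing turtle program step by step:
Start: pos=(-2,7), heading=180, pen down
REPEAT 2 [
  -- iteration 1/2 --
  RT 90: heading 180 -> 90
  RT 30: heading 90 -> 60
  BK 19: (-2,7) -> (-11.5,-9.454) [heading=60, draw]
  REPEAT 2 [
    -- iteration 1/2 --
    RT 120: heading 60 -> 300
    RT 90: heading 300 -> 210
    -- iteration 2/2 --
    RT 120: heading 210 -> 90
    RT 90: heading 90 -> 0
  ]
  -- iteration 2/2 --
  RT 90: heading 0 -> 270
  RT 30: heading 270 -> 240
  BK 19: (-11.5,-9.454) -> (-2,7) [heading=240, draw]
  REPEAT 2 [
    -- iteration 1/2 --
    RT 120: heading 240 -> 120
    RT 90: heading 120 -> 30
    -- iteration 2/2 --
    RT 120: heading 30 -> 270
    RT 90: heading 270 -> 180
  ]
]
Final: pos=(-2,7), heading=180, 2 segment(s) drawn

Segment endpoints: x in {-11.5, -2, -2}, y in {-9.454, 7, 7}
xmin=-11.5, ymin=-9.454, xmax=-2, ymax=7

Answer: -11.5 -9.454 -2 7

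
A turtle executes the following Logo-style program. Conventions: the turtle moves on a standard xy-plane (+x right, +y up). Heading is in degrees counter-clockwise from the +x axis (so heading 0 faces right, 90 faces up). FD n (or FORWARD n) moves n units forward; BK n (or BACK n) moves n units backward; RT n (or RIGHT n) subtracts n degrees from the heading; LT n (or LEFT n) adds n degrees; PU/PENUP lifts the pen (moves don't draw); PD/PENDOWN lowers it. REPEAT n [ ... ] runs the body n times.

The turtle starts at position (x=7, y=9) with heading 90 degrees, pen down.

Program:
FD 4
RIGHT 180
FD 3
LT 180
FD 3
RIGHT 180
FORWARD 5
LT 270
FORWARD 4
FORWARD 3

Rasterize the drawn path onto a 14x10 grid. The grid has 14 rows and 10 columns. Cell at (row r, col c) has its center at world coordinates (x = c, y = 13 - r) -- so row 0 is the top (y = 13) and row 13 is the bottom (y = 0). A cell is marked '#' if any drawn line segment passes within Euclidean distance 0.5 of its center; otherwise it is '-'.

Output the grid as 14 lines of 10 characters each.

Segment 0: (7,9) -> (7,13)
Segment 1: (7,13) -> (7,10)
Segment 2: (7,10) -> (7,13)
Segment 3: (7,13) -> (7,8)
Segment 4: (7,8) -> (3,8)
Segment 5: (3,8) -> (0,8)

Answer: -------#--
-------#--
-------#--
-------#--
-------#--
########--
----------
----------
----------
----------
----------
----------
----------
----------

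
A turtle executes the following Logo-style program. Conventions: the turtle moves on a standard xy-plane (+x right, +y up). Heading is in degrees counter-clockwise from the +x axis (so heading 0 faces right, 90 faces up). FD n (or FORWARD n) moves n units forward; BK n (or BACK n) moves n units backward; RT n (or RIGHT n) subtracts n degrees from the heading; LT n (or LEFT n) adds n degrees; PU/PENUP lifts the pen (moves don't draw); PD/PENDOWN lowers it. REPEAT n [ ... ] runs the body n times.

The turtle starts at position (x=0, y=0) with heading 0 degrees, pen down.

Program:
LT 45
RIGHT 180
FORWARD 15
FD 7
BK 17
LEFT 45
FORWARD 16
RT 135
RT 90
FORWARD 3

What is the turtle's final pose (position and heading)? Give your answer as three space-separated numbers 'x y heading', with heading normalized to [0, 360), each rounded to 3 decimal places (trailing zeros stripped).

Executing turtle program step by step:
Start: pos=(0,0), heading=0, pen down
LT 45: heading 0 -> 45
RT 180: heading 45 -> 225
FD 15: (0,0) -> (-10.607,-10.607) [heading=225, draw]
FD 7: (-10.607,-10.607) -> (-15.556,-15.556) [heading=225, draw]
BK 17: (-15.556,-15.556) -> (-3.536,-3.536) [heading=225, draw]
LT 45: heading 225 -> 270
FD 16: (-3.536,-3.536) -> (-3.536,-19.536) [heading=270, draw]
RT 135: heading 270 -> 135
RT 90: heading 135 -> 45
FD 3: (-3.536,-19.536) -> (-1.414,-17.414) [heading=45, draw]
Final: pos=(-1.414,-17.414), heading=45, 5 segment(s) drawn

Answer: -1.414 -17.414 45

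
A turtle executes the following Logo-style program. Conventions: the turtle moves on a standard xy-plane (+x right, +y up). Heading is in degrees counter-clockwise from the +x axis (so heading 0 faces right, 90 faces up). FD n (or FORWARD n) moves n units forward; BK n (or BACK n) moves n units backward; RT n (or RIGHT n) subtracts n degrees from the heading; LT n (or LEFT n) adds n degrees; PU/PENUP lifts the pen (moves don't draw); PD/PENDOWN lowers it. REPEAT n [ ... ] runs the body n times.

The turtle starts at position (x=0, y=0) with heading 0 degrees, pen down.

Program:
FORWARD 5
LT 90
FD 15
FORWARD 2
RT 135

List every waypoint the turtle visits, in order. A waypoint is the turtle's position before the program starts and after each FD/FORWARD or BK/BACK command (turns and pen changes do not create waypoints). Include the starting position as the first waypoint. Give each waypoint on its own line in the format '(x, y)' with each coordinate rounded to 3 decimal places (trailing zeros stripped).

Executing turtle program step by step:
Start: pos=(0,0), heading=0, pen down
FD 5: (0,0) -> (5,0) [heading=0, draw]
LT 90: heading 0 -> 90
FD 15: (5,0) -> (5,15) [heading=90, draw]
FD 2: (5,15) -> (5,17) [heading=90, draw]
RT 135: heading 90 -> 315
Final: pos=(5,17), heading=315, 3 segment(s) drawn
Waypoints (4 total):
(0, 0)
(5, 0)
(5, 15)
(5, 17)

Answer: (0, 0)
(5, 0)
(5, 15)
(5, 17)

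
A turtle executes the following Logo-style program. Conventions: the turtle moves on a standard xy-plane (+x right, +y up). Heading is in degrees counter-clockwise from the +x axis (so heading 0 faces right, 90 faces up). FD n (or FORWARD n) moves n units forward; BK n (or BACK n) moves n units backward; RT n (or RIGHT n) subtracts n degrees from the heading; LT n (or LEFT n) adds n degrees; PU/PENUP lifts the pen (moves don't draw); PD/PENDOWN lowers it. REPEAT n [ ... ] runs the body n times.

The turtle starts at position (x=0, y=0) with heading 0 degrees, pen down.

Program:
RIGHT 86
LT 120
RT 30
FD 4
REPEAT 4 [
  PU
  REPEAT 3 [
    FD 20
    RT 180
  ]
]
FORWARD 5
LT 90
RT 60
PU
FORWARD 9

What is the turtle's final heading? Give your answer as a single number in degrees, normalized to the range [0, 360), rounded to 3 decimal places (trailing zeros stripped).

Executing turtle program step by step:
Start: pos=(0,0), heading=0, pen down
RT 86: heading 0 -> 274
LT 120: heading 274 -> 34
RT 30: heading 34 -> 4
FD 4: (0,0) -> (3.99,0.279) [heading=4, draw]
REPEAT 4 [
  -- iteration 1/4 --
  PU: pen up
  REPEAT 3 [
    -- iteration 1/3 --
    FD 20: (3.99,0.279) -> (23.942,1.674) [heading=4, move]
    RT 180: heading 4 -> 184
    -- iteration 2/3 --
    FD 20: (23.942,1.674) -> (3.99,0.279) [heading=184, move]
    RT 180: heading 184 -> 4
    -- iteration 3/3 --
    FD 20: (3.99,0.279) -> (23.942,1.674) [heading=4, move]
    RT 180: heading 4 -> 184
  ]
  -- iteration 2/4 --
  PU: pen up
  REPEAT 3 [
    -- iteration 1/3 --
    FD 20: (23.942,1.674) -> (3.99,0.279) [heading=184, move]
    RT 180: heading 184 -> 4
    -- iteration 2/3 --
    FD 20: (3.99,0.279) -> (23.942,1.674) [heading=4, move]
    RT 180: heading 4 -> 184
    -- iteration 3/3 --
    FD 20: (23.942,1.674) -> (3.99,0.279) [heading=184, move]
    RT 180: heading 184 -> 4
  ]
  -- iteration 3/4 --
  PU: pen up
  REPEAT 3 [
    -- iteration 1/3 --
    FD 20: (3.99,0.279) -> (23.942,1.674) [heading=4, move]
    RT 180: heading 4 -> 184
    -- iteration 2/3 --
    FD 20: (23.942,1.674) -> (3.99,0.279) [heading=184, move]
    RT 180: heading 184 -> 4
    -- iteration 3/3 --
    FD 20: (3.99,0.279) -> (23.942,1.674) [heading=4, move]
    RT 180: heading 4 -> 184
  ]
  -- iteration 4/4 --
  PU: pen up
  REPEAT 3 [
    -- iteration 1/3 --
    FD 20: (23.942,1.674) -> (3.99,0.279) [heading=184, move]
    RT 180: heading 184 -> 4
    -- iteration 2/3 --
    FD 20: (3.99,0.279) -> (23.942,1.674) [heading=4, move]
    RT 180: heading 4 -> 184
    -- iteration 3/3 --
    FD 20: (23.942,1.674) -> (3.99,0.279) [heading=184, move]
    RT 180: heading 184 -> 4
  ]
]
FD 5: (3.99,0.279) -> (8.978,0.628) [heading=4, move]
LT 90: heading 4 -> 94
RT 60: heading 94 -> 34
PU: pen up
FD 9: (8.978,0.628) -> (16.439,5.661) [heading=34, move]
Final: pos=(16.439,5.661), heading=34, 1 segment(s) drawn

Answer: 34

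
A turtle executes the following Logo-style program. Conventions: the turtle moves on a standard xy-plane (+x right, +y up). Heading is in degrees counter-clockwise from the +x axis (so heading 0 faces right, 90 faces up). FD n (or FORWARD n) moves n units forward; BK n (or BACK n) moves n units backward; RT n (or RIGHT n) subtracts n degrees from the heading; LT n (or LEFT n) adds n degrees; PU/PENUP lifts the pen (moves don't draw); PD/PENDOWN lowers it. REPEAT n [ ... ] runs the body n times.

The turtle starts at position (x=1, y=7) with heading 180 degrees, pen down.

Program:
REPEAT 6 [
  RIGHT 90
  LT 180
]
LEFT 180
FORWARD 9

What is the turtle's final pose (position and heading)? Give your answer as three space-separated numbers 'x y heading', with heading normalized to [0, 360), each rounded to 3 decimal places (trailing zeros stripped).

Answer: -8 7 180

Derivation:
Executing turtle program step by step:
Start: pos=(1,7), heading=180, pen down
REPEAT 6 [
  -- iteration 1/6 --
  RT 90: heading 180 -> 90
  LT 180: heading 90 -> 270
  -- iteration 2/6 --
  RT 90: heading 270 -> 180
  LT 180: heading 180 -> 0
  -- iteration 3/6 --
  RT 90: heading 0 -> 270
  LT 180: heading 270 -> 90
  -- iteration 4/6 --
  RT 90: heading 90 -> 0
  LT 180: heading 0 -> 180
  -- iteration 5/6 --
  RT 90: heading 180 -> 90
  LT 180: heading 90 -> 270
  -- iteration 6/6 --
  RT 90: heading 270 -> 180
  LT 180: heading 180 -> 0
]
LT 180: heading 0 -> 180
FD 9: (1,7) -> (-8,7) [heading=180, draw]
Final: pos=(-8,7), heading=180, 1 segment(s) drawn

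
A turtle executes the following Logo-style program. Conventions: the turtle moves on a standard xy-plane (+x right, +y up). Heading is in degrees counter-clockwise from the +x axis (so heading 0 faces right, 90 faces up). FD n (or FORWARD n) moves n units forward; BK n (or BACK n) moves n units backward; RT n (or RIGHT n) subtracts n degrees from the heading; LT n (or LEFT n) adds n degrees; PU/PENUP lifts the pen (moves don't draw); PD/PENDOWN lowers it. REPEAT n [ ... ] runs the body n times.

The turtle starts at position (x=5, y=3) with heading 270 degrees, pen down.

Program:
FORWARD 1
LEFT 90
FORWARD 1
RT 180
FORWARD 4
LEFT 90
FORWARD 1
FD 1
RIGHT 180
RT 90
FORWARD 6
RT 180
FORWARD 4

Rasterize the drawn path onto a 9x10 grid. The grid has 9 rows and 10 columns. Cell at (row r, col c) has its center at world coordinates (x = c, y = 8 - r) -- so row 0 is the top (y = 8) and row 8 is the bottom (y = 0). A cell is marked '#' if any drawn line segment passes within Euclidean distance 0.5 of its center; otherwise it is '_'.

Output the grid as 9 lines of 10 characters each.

Answer: __________
__________
__________
__________
__________
_____#____
__#####___
__#_______
__#######_

Derivation:
Segment 0: (5,3) -> (5,2)
Segment 1: (5,2) -> (6,2)
Segment 2: (6,2) -> (2,2)
Segment 3: (2,2) -> (2,1)
Segment 4: (2,1) -> (2,0)
Segment 5: (2,0) -> (8,0)
Segment 6: (8,0) -> (4,-0)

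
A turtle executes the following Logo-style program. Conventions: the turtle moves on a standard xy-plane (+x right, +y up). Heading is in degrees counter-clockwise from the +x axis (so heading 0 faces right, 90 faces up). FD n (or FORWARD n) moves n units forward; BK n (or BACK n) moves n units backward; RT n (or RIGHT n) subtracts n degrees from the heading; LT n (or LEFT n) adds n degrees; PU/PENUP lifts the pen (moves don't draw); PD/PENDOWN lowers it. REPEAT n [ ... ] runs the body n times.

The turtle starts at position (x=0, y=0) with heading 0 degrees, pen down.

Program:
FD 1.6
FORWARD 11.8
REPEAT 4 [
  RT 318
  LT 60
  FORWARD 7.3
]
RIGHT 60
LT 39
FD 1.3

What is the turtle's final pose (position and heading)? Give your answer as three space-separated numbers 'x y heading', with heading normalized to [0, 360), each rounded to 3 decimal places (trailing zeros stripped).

Executing turtle program step by step:
Start: pos=(0,0), heading=0, pen down
FD 1.6: (0,0) -> (1.6,0) [heading=0, draw]
FD 11.8: (1.6,0) -> (13.4,0) [heading=0, draw]
REPEAT 4 [
  -- iteration 1/4 --
  RT 318: heading 0 -> 42
  LT 60: heading 42 -> 102
  FD 7.3: (13.4,0) -> (11.882,7.14) [heading=102, draw]
  -- iteration 2/4 --
  RT 318: heading 102 -> 144
  LT 60: heading 144 -> 204
  FD 7.3: (11.882,7.14) -> (5.213,4.171) [heading=204, draw]
  -- iteration 3/4 --
  RT 318: heading 204 -> 246
  LT 60: heading 246 -> 306
  FD 7.3: (5.213,4.171) -> (9.504,-1.735) [heading=306, draw]
  -- iteration 4/4 --
  RT 318: heading 306 -> 348
  LT 60: heading 348 -> 48
  FD 7.3: (9.504,-1.735) -> (14.389,3.69) [heading=48, draw]
]
RT 60: heading 48 -> 348
LT 39: heading 348 -> 27
FD 1.3: (14.389,3.69) -> (15.547,4.281) [heading=27, draw]
Final: pos=(15.547,4.281), heading=27, 7 segment(s) drawn

Answer: 15.547 4.281 27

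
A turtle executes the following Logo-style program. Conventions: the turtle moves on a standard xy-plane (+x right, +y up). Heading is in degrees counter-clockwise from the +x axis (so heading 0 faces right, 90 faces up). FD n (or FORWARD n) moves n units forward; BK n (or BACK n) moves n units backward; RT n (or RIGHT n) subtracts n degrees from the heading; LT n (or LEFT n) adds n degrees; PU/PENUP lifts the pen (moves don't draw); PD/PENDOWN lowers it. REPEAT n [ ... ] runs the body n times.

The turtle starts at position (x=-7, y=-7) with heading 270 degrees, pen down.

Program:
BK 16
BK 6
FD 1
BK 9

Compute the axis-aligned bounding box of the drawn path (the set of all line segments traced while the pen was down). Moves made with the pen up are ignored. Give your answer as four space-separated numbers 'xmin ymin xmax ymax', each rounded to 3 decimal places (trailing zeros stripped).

Executing turtle program step by step:
Start: pos=(-7,-7), heading=270, pen down
BK 16: (-7,-7) -> (-7,9) [heading=270, draw]
BK 6: (-7,9) -> (-7,15) [heading=270, draw]
FD 1: (-7,15) -> (-7,14) [heading=270, draw]
BK 9: (-7,14) -> (-7,23) [heading=270, draw]
Final: pos=(-7,23), heading=270, 4 segment(s) drawn

Segment endpoints: x in {-7, -7, -7, -7}, y in {-7, 9, 14, 15, 23}
xmin=-7, ymin=-7, xmax=-7, ymax=23

Answer: -7 -7 -7 23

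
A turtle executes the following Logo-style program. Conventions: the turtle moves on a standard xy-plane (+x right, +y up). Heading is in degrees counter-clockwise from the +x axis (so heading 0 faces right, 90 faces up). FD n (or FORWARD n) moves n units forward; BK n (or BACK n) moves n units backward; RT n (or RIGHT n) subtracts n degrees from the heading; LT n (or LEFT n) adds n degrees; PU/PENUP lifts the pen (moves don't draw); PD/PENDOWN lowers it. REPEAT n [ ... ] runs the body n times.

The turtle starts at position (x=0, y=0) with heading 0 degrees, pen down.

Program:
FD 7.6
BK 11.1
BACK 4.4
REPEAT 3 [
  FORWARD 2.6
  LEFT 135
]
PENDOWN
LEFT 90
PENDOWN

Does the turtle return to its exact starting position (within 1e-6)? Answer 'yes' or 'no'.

Answer: no

Derivation:
Executing turtle program step by step:
Start: pos=(0,0), heading=0, pen down
FD 7.6: (0,0) -> (7.6,0) [heading=0, draw]
BK 11.1: (7.6,0) -> (-3.5,0) [heading=0, draw]
BK 4.4: (-3.5,0) -> (-7.9,0) [heading=0, draw]
REPEAT 3 [
  -- iteration 1/3 --
  FD 2.6: (-7.9,0) -> (-5.3,0) [heading=0, draw]
  LT 135: heading 0 -> 135
  -- iteration 2/3 --
  FD 2.6: (-5.3,0) -> (-7.138,1.838) [heading=135, draw]
  LT 135: heading 135 -> 270
  -- iteration 3/3 --
  FD 2.6: (-7.138,1.838) -> (-7.138,-0.762) [heading=270, draw]
  LT 135: heading 270 -> 45
]
PD: pen down
LT 90: heading 45 -> 135
PD: pen down
Final: pos=(-7.138,-0.762), heading=135, 6 segment(s) drawn

Start position: (0, 0)
Final position: (-7.138, -0.762)
Distance = 7.179; >= 1e-6 -> NOT closed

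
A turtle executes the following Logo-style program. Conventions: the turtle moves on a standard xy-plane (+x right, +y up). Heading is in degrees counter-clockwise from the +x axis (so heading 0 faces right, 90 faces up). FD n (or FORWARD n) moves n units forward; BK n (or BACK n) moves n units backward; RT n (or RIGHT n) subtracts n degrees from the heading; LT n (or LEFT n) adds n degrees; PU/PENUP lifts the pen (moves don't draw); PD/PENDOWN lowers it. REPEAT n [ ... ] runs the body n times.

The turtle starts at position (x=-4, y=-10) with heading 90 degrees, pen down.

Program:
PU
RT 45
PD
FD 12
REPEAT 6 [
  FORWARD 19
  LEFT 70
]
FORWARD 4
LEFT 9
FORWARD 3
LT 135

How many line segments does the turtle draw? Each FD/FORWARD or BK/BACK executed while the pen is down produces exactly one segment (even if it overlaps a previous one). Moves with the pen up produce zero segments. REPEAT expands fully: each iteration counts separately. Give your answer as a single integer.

Executing turtle program step by step:
Start: pos=(-4,-10), heading=90, pen down
PU: pen up
RT 45: heading 90 -> 45
PD: pen down
FD 12: (-4,-10) -> (4.485,-1.515) [heading=45, draw]
REPEAT 6 [
  -- iteration 1/6 --
  FD 19: (4.485,-1.515) -> (17.92,11.92) [heading=45, draw]
  LT 70: heading 45 -> 115
  -- iteration 2/6 --
  FD 19: (17.92,11.92) -> (9.891,29.14) [heading=115, draw]
  LT 70: heading 115 -> 185
  -- iteration 3/6 --
  FD 19: (9.891,29.14) -> (-9.037,27.484) [heading=185, draw]
  LT 70: heading 185 -> 255
  -- iteration 4/6 --
  FD 19: (-9.037,27.484) -> (-13.955,9.132) [heading=255, draw]
  LT 70: heading 255 -> 325
  -- iteration 5/6 --
  FD 19: (-13.955,9.132) -> (1.609,-1.766) [heading=325, draw]
  LT 70: heading 325 -> 35
  -- iteration 6/6 --
  FD 19: (1.609,-1.766) -> (17.173,9.132) [heading=35, draw]
  LT 70: heading 35 -> 105
]
FD 4: (17.173,9.132) -> (16.138,12.995) [heading=105, draw]
LT 9: heading 105 -> 114
FD 3: (16.138,12.995) -> (14.918,15.736) [heading=114, draw]
LT 135: heading 114 -> 249
Final: pos=(14.918,15.736), heading=249, 9 segment(s) drawn
Segments drawn: 9

Answer: 9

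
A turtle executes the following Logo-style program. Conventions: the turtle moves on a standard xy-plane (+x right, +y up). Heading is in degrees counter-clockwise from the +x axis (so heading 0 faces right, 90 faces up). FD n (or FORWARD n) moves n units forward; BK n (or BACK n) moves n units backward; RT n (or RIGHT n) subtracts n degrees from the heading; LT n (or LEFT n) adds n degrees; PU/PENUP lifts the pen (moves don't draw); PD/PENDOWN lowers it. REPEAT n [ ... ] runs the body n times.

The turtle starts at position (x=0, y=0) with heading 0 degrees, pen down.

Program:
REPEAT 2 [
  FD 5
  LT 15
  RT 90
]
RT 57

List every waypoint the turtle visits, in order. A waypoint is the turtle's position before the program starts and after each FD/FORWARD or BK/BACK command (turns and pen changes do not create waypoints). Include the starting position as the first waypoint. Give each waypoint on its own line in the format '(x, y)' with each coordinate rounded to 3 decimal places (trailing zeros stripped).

Answer: (0, 0)
(5, 0)
(6.294, -4.83)

Derivation:
Executing turtle program step by step:
Start: pos=(0,0), heading=0, pen down
REPEAT 2 [
  -- iteration 1/2 --
  FD 5: (0,0) -> (5,0) [heading=0, draw]
  LT 15: heading 0 -> 15
  RT 90: heading 15 -> 285
  -- iteration 2/2 --
  FD 5: (5,0) -> (6.294,-4.83) [heading=285, draw]
  LT 15: heading 285 -> 300
  RT 90: heading 300 -> 210
]
RT 57: heading 210 -> 153
Final: pos=(6.294,-4.83), heading=153, 2 segment(s) drawn
Waypoints (3 total):
(0, 0)
(5, 0)
(6.294, -4.83)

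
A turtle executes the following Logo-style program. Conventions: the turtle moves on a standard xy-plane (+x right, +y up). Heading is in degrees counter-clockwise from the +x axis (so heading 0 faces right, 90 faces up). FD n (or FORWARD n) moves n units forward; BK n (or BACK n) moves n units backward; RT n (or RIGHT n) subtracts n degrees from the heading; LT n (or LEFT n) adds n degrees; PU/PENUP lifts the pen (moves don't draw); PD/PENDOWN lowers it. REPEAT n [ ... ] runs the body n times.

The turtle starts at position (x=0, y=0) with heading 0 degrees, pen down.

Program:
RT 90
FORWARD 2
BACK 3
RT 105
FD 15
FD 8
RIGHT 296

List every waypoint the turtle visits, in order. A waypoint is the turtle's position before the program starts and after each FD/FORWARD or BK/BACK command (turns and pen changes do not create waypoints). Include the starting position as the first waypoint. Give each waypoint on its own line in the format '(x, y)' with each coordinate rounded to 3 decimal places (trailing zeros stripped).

Executing turtle program step by step:
Start: pos=(0,0), heading=0, pen down
RT 90: heading 0 -> 270
FD 2: (0,0) -> (0,-2) [heading=270, draw]
BK 3: (0,-2) -> (0,1) [heading=270, draw]
RT 105: heading 270 -> 165
FD 15: (0,1) -> (-14.489,4.882) [heading=165, draw]
FD 8: (-14.489,4.882) -> (-22.216,6.953) [heading=165, draw]
RT 296: heading 165 -> 229
Final: pos=(-22.216,6.953), heading=229, 4 segment(s) drawn
Waypoints (5 total):
(0, 0)
(0, -2)
(0, 1)
(-14.489, 4.882)
(-22.216, 6.953)

Answer: (0, 0)
(0, -2)
(0, 1)
(-14.489, 4.882)
(-22.216, 6.953)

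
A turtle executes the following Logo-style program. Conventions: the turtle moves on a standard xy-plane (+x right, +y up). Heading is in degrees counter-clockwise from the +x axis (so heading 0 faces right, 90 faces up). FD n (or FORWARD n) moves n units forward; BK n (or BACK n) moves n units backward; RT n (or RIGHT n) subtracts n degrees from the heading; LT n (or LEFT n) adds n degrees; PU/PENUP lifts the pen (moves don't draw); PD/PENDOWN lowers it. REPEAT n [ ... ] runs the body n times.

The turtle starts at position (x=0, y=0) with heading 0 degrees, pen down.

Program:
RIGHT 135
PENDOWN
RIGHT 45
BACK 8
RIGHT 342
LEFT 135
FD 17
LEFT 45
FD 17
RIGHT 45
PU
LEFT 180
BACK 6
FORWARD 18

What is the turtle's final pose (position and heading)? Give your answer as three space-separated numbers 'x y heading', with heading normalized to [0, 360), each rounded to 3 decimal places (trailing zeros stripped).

Executing turtle program step by step:
Start: pos=(0,0), heading=0, pen down
RT 135: heading 0 -> 225
PD: pen down
RT 45: heading 225 -> 180
BK 8: (0,0) -> (8,0) [heading=180, draw]
RT 342: heading 180 -> 198
LT 135: heading 198 -> 333
FD 17: (8,0) -> (23.147,-7.718) [heading=333, draw]
LT 45: heading 333 -> 18
FD 17: (23.147,-7.718) -> (39.315,-2.465) [heading=18, draw]
RT 45: heading 18 -> 333
PU: pen up
LT 180: heading 333 -> 153
BK 6: (39.315,-2.465) -> (44.661,-5.188) [heading=153, move]
FD 18: (44.661,-5.188) -> (28.623,2.983) [heading=153, move]
Final: pos=(28.623,2.983), heading=153, 3 segment(s) drawn

Answer: 28.623 2.983 153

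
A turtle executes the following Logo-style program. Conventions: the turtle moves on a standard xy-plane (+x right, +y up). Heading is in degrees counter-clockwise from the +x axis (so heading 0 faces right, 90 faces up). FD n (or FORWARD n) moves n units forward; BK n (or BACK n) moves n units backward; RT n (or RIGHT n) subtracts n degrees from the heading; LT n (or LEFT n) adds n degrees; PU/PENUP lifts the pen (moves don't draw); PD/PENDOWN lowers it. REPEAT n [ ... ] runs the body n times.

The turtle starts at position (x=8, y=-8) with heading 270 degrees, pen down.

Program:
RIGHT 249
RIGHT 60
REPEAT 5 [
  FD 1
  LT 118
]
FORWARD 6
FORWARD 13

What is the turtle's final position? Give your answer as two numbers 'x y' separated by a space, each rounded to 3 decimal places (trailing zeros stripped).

Answer: -9.64 -11.316

Derivation:
Executing turtle program step by step:
Start: pos=(8,-8), heading=270, pen down
RT 249: heading 270 -> 21
RT 60: heading 21 -> 321
REPEAT 5 [
  -- iteration 1/5 --
  FD 1: (8,-8) -> (8.777,-8.629) [heading=321, draw]
  LT 118: heading 321 -> 79
  -- iteration 2/5 --
  FD 1: (8.777,-8.629) -> (8.968,-7.648) [heading=79, draw]
  LT 118: heading 79 -> 197
  -- iteration 3/5 --
  FD 1: (8.968,-7.648) -> (8.012,-7.94) [heading=197, draw]
  LT 118: heading 197 -> 315
  -- iteration 4/5 --
  FD 1: (8.012,-7.94) -> (8.719,-8.647) [heading=315, draw]
  LT 118: heading 315 -> 73
  -- iteration 5/5 --
  FD 1: (8.719,-8.647) -> (9.011,-7.691) [heading=73, draw]
  LT 118: heading 73 -> 191
]
FD 6: (9.011,-7.691) -> (3.121,-8.836) [heading=191, draw]
FD 13: (3.121,-8.836) -> (-9.64,-11.316) [heading=191, draw]
Final: pos=(-9.64,-11.316), heading=191, 7 segment(s) drawn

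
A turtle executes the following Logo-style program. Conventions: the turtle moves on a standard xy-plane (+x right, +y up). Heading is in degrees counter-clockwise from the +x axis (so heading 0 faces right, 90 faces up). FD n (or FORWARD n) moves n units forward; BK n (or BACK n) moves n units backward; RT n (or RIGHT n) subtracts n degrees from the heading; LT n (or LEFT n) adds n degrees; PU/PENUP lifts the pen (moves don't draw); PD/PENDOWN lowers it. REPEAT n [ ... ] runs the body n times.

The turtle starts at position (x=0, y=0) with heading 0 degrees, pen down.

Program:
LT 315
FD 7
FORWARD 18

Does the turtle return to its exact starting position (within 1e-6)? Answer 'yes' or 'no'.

Executing turtle program step by step:
Start: pos=(0,0), heading=0, pen down
LT 315: heading 0 -> 315
FD 7: (0,0) -> (4.95,-4.95) [heading=315, draw]
FD 18: (4.95,-4.95) -> (17.678,-17.678) [heading=315, draw]
Final: pos=(17.678,-17.678), heading=315, 2 segment(s) drawn

Start position: (0, 0)
Final position: (17.678, -17.678)
Distance = 25; >= 1e-6 -> NOT closed

Answer: no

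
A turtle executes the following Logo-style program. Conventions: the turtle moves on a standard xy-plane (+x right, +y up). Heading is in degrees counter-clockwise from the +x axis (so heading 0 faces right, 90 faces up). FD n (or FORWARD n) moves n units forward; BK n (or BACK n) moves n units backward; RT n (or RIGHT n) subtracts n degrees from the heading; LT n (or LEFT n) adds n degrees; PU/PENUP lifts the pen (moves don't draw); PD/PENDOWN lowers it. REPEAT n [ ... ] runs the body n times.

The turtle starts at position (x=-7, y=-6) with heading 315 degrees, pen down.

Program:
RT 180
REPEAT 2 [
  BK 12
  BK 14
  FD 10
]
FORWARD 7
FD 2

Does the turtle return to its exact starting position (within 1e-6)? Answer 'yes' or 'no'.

Executing turtle program step by step:
Start: pos=(-7,-6), heading=315, pen down
RT 180: heading 315 -> 135
REPEAT 2 [
  -- iteration 1/2 --
  BK 12: (-7,-6) -> (1.485,-14.485) [heading=135, draw]
  BK 14: (1.485,-14.485) -> (11.385,-24.385) [heading=135, draw]
  FD 10: (11.385,-24.385) -> (4.314,-17.314) [heading=135, draw]
  -- iteration 2/2 --
  BK 12: (4.314,-17.314) -> (12.799,-25.799) [heading=135, draw]
  BK 14: (12.799,-25.799) -> (22.698,-35.698) [heading=135, draw]
  FD 10: (22.698,-35.698) -> (15.627,-28.627) [heading=135, draw]
]
FD 7: (15.627,-28.627) -> (10.678,-23.678) [heading=135, draw]
FD 2: (10.678,-23.678) -> (9.263,-22.263) [heading=135, draw]
Final: pos=(9.263,-22.263), heading=135, 8 segment(s) drawn

Start position: (-7, -6)
Final position: (9.263, -22.263)
Distance = 23; >= 1e-6 -> NOT closed

Answer: no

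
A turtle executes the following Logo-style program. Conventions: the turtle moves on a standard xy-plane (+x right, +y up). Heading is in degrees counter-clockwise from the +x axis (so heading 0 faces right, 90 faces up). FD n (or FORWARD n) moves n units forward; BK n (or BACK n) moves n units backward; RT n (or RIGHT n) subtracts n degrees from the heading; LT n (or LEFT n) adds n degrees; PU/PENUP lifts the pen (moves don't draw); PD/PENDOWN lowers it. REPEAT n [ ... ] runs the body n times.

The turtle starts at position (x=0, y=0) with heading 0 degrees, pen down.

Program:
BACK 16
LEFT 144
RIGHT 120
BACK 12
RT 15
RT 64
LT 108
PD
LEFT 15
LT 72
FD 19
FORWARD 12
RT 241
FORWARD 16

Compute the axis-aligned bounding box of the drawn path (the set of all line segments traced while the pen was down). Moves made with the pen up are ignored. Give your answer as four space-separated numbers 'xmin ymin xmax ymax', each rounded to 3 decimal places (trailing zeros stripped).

Answer: -53.763 -4.881 0 15.046

Derivation:
Executing turtle program step by step:
Start: pos=(0,0), heading=0, pen down
BK 16: (0,0) -> (-16,0) [heading=0, draw]
LT 144: heading 0 -> 144
RT 120: heading 144 -> 24
BK 12: (-16,0) -> (-26.963,-4.881) [heading=24, draw]
RT 15: heading 24 -> 9
RT 64: heading 9 -> 305
LT 108: heading 305 -> 53
PD: pen down
LT 15: heading 53 -> 68
LT 72: heading 68 -> 140
FD 19: (-26.963,-4.881) -> (-41.517,7.332) [heading=140, draw]
FD 12: (-41.517,7.332) -> (-50.71,15.046) [heading=140, draw]
RT 241: heading 140 -> 259
FD 16: (-50.71,15.046) -> (-53.763,-0.66) [heading=259, draw]
Final: pos=(-53.763,-0.66), heading=259, 5 segment(s) drawn

Segment endpoints: x in {-53.763, -50.71, -41.517, -26.963, -16, 0}, y in {-4.881, -0.66, 0, 7.332, 15.046}
xmin=-53.763, ymin=-4.881, xmax=0, ymax=15.046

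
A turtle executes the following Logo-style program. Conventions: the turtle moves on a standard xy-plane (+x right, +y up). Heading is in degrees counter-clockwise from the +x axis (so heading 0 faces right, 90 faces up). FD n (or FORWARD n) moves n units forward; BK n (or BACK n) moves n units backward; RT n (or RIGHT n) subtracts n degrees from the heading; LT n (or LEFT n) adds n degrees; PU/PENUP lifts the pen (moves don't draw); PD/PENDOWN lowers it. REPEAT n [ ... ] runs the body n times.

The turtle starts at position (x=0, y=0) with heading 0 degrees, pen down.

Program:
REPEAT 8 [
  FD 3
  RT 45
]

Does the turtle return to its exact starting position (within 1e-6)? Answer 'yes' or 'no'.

Executing turtle program step by step:
Start: pos=(0,0), heading=0, pen down
REPEAT 8 [
  -- iteration 1/8 --
  FD 3: (0,0) -> (3,0) [heading=0, draw]
  RT 45: heading 0 -> 315
  -- iteration 2/8 --
  FD 3: (3,0) -> (5.121,-2.121) [heading=315, draw]
  RT 45: heading 315 -> 270
  -- iteration 3/8 --
  FD 3: (5.121,-2.121) -> (5.121,-5.121) [heading=270, draw]
  RT 45: heading 270 -> 225
  -- iteration 4/8 --
  FD 3: (5.121,-5.121) -> (3,-7.243) [heading=225, draw]
  RT 45: heading 225 -> 180
  -- iteration 5/8 --
  FD 3: (3,-7.243) -> (0,-7.243) [heading=180, draw]
  RT 45: heading 180 -> 135
  -- iteration 6/8 --
  FD 3: (0,-7.243) -> (-2.121,-5.121) [heading=135, draw]
  RT 45: heading 135 -> 90
  -- iteration 7/8 --
  FD 3: (-2.121,-5.121) -> (-2.121,-2.121) [heading=90, draw]
  RT 45: heading 90 -> 45
  -- iteration 8/8 --
  FD 3: (-2.121,-2.121) -> (0,0) [heading=45, draw]
  RT 45: heading 45 -> 0
]
Final: pos=(0,0), heading=0, 8 segment(s) drawn

Start position: (0, 0)
Final position: (0, 0)
Distance = 0; < 1e-6 -> CLOSED

Answer: yes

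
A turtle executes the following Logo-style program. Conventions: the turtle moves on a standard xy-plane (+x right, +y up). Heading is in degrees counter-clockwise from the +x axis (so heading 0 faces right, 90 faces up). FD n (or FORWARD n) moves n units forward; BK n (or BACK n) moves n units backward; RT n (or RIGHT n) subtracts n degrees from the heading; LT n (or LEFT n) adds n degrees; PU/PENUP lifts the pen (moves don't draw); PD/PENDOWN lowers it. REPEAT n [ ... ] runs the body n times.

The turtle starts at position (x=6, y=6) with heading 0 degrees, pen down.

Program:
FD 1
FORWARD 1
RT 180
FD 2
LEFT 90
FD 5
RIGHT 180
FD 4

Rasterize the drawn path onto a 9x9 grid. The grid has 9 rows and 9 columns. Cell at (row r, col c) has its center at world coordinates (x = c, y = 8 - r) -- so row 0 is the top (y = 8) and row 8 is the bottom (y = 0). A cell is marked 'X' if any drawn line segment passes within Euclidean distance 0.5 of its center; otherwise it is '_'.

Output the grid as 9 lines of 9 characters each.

Segment 0: (6,6) -> (7,6)
Segment 1: (7,6) -> (8,6)
Segment 2: (8,6) -> (6,6)
Segment 3: (6,6) -> (6,1)
Segment 4: (6,1) -> (6,5)

Answer: _________
_________
______XXX
______X__
______X__
______X__
______X__
______X__
_________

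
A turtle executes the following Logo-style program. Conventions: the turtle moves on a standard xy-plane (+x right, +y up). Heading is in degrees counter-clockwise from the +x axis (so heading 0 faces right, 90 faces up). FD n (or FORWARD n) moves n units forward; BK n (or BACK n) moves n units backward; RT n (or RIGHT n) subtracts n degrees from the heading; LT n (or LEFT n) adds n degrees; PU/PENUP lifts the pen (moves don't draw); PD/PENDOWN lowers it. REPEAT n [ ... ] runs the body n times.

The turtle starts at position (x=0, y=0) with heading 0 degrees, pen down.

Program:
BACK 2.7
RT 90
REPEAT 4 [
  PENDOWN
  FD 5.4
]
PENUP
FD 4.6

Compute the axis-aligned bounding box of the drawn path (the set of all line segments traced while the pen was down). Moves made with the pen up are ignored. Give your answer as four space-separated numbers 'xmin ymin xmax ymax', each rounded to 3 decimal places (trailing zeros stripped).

Answer: -2.7 -21.6 0 0

Derivation:
Executing turtle program step by step:
Start: pos=(0,0), heading=0, pen down
BK 2.7: (0,0) -> (-2.7,0) [heading=0, draw]
RT 90: heading 0 -> 270
REPEAT 4 [
  -- iteration 1/4 --
  PD: pen down
  FD 5.4: (-2.7,0) -> (-2.7,-5.4) [heading=270, draw]
  -- iteration 2/4 --
  PD: pen down
  FD 5.4: (-2.7,-5.4) -> (-2.7,-10.8) [heading=270, draw]
  -- iteration 3/4 --
  PD: pen down
  FD 5.4: (-2.7,-10.8) -> (-2.7,-16.2) [heading=270, draw]
  -- iteration 4/4 --
  PD: pen down
  FD 5.4: (-2.7,-16.2) -> (-2.7,-21.6) [heading=270, draw]
]
PU: pen up
FD 4.6: (-2.7,-21.6) -> (-2.7,-26.2) [heading=270, move]
Final: pos=(-2.7,-26.2), heading=270, 5 segment(s) drawn

Segment endpoints: x in {-2.7, -2.7, -2.7, -2.7, -2.7, 0}, y in {-21.6, -16.2, -10.8, -5.4, 0}
xmin=-2.7, ymin=-21.6, xmax=0, ymax=0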